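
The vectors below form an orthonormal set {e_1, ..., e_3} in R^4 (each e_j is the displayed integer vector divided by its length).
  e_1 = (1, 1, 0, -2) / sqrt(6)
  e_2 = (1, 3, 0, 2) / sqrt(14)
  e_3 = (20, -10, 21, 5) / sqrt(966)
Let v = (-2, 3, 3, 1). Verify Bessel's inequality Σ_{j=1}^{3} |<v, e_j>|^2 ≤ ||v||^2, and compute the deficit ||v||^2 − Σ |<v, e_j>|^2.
Σ |<v, e_j>|^2 = 137/23; ||v||^2 = 23; deficit = 392/23

Write each e_j = u_j / sqrt(<u_j, u_j>) where u_j is the displayed integer vector. Then <v, e_j> = <v, u_j> / sqrt(<u_j, u_j>), so |<v, e_j>|^2 = <v, u_j>^2 / <u_j, u_j>.
Coefficients: <v, e_1> = -1/sqrt(6), <v, e_2> = 9/sqrt(14), <v, e_3> = -2/sqrt(966).
Square and sum: Σ |<v, e_j>|^2 = 137/23.
Compute ||v||^2 = v·v = 23.
Deficit = 23 − 137/23 = 392/23 ≥ 0, confirming Bessel's inequality. (The deficit equals ||v − Σ <v,e_j> e_j||^2, the squared distance from v to span{e_j}.)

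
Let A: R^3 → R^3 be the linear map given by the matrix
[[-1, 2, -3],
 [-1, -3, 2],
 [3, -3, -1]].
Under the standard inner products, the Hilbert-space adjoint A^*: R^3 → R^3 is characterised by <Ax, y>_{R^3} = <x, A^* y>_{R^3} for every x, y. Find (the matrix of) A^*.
A^* = A^T =
[[-1, -1, 3],
 [2, -3, -3],
 [-3, 2, -1]]

For real matrices with standard dot products, the defining identity <Ax, y> = <x, A^* y> gives (Ax)^T y = x^T (A^*) y, i.e. x^T A^T y = x^T (A^*) y. Since this holds for all x, y, we must have A^* = A^T. Therefore
A^* =
[[-1, -1, 3],
 [2, -3, -3],
 [-3, 2, -1]].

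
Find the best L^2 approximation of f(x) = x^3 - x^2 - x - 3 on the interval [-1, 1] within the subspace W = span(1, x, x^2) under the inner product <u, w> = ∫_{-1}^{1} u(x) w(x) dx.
g(x) = -x^2 - 2*x/5 - 3

The best approximation g ∈ W is the orthogonal projection of f onto W. Writing g = a_0 + a_1 x + a_2 x^2, the coefficients solve the normal equations G · a = b where
  G_{ij} = <φ_i, φ_j> and b_i = <f, φ_i>, with φ_0 = 1, φ_1 = x, φ_2 = x^2.
G =
  [2, 0, 2/3]
  [0, 2/3, 0]
  [2/3, 0, 2/5],
b = (-20/3, -4/15, -12/5).
Solving gives a_0 = -3, a_1 = -2/5, a_2 = -1, so
  g(x) = -x^2 - 2*x/5 - 3.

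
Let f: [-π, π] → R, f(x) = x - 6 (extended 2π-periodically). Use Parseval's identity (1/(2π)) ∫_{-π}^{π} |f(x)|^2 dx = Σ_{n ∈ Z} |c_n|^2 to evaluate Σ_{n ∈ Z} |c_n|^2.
Σ |c_n|^2 = π^2/3 + 36

Expand and integrate term by term over [-π, π]:
  ∫ (x)^2 dx = 1·(2π^3/3); ∫ 2·1·(-6)·x dx = 0 (odd integrand); ∫ (-6)^2 dx = 36·2π.
So (1/(2π)) ∫_{-π}^{π} (x - 6)^2 dx = 1π^2/3 + 36 = π^2/3 + 36.
Parseval ⇒ Σ |c_n|^2 = π^2/3 + 36.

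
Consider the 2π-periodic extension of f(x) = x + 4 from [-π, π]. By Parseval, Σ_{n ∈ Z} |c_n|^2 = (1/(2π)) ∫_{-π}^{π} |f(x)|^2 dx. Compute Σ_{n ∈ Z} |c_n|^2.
Σ |c_n|^2 = π^2/3 + 16

Expand and integrate term by term over [-π, π]:
  ∫ (x)^2 dx = 1·(2π^3/3); ∫ 2·1·(4)·x dx = 0 (odd integrand); ∫ 4^2 dx = 16·2π.
So (1/(2π)) ∫_{-π}^{π} (x + 4)^2 dx = 1π^2/3 + 16 = π^2/3 + 16.
Parseval ⇒ Σ |c_n|^2 = π^2/3 + 16.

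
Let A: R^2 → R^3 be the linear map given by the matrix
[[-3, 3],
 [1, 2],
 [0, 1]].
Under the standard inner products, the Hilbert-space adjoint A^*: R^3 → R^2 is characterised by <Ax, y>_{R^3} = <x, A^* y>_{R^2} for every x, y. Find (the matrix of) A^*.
A^* = A^T =
[[-3, 1, 0],
 [3, 2, 1]]

For real matrices with standard dot products, the defining identity <Ax, y> = <x, A^* y> gives (Ax)^T y = x^T (A^*) y, i.e. x^T A^T y = x^T (A^*) y. Since this holds for all x, y, we must have A^* = A^T. Therefore
A^* =
[[-3, 1, 0],
 [3, 2, 1]].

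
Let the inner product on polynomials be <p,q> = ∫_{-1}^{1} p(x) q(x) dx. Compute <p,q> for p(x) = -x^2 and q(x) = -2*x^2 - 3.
<p,q> = 14/5

Expand the product: p(x)·q(x) = 2*x^4 + 3*x^2.
∫_{-1}^{1} of each monomial x^k gives [2/(k+1) if k even, 0 if k odd]. Integrating term-by-term (or equivalently evaluating the antiderivative F(x) = 2*x^5/5 + x^3 at the endpoints):
  F(1) − F(−1) = 7/5 − (-7/5) = 14/5.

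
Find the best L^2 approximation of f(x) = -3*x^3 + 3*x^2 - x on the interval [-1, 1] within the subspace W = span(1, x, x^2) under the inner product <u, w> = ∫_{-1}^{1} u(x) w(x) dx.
g(x) = 3*x^2 - 14*x/5

The best approximation g ∈ W is the orthogonal projection of f onto W. Writing g = a_0 + a_1 x + a_2 x^2, the coefficients solve the normal equations G · a = b where
  G_{ij} = <φ_i, φ_j> and b_i = <f, φ_i>, with φ_0 = 1, φ_1 = x, φ_2 = x^2.
G =
  [2, 0, 2/3]
  [0, 2/3, 0]
  [2/3, 0, 2/5],
b = (2, -28/15, 6/5).
Solving gives a_0 = 0, a_1 = -14/5, a_2 = 3, so
  g(x) = 3*x^2 - 14*x/5.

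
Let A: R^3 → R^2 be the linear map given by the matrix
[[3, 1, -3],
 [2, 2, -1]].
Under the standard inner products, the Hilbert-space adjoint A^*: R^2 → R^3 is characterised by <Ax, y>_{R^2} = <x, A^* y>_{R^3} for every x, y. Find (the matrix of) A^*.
A^* = A^T =
[[3, 2],
 [1, 2],
 [-3, -1]]

For real matrices with standard dot products, the defining identity <Ax, y> = <x, A^* y> gives (Ax)^T y = x^T (A^*) y, i.e. x^T A^T y = x^T (A^*) y. Since this holds for all x, y, we must have A^* = A^T. Therefore
A^* =
[[3, 2],
 [1, 2],
 [-3, -1]].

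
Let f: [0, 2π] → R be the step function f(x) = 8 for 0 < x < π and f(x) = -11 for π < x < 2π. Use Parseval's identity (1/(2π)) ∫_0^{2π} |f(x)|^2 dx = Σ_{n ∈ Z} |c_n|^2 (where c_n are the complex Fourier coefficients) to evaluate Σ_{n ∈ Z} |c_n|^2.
Σ |c_n|^2 = 185/2

Parseval equates the L^2 energy of f (normalised by 1/(2π)) with the ℓ^2 sum of its Fourier coefficients: (1/(2π)) ∫_0^{2π} |f|^2 = Σ |c_n|^2.
Compute the left side: (1/(2π)) [∫_0^π 8^2 dx + ∫_π^{2π} (-11)^2 dx] = (1/(2π)) · (64π + 121π) = (64 + 121)/2 = 185/2.
So Σ_{n ∈ Z} |c_n|^2 = 185/2.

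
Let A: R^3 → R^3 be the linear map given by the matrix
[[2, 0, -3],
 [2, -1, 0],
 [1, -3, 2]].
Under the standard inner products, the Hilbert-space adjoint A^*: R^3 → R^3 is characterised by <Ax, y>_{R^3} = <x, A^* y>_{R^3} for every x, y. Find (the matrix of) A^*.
A^* = A^T =
[[2, 2, 1],
 [0, -1, -3],
 [-3, 0, 2]]

For real matrices with standard dot products, the defining identity <Ax, y> = <x, A^* y> gives (Ax)^T y = x^T (A^*) y, i.e. x^T A^T y = x^T (A^*) y. Since this holds for all x, y, we must have A^* = A^T. Therefore
A^* =
[[2, 2, 1],
 [0, -1, -3],
 [-3, 0, 2]].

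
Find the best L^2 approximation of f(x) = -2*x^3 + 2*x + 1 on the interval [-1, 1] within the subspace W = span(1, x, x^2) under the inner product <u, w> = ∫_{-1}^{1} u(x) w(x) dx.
g(x) = 4*x/5 + 1

The best approximation g ∈ W is the orthogonal projection of f onto W. Writing g = a_0 + a_1 x + a_2 x^2, the coefficients solve the normal equations G · a = b where
  G_{ij} = <φ_i, φ_j> and b_i = <f, φ_i>, with φ_0 = 1, φ_1 = x, φ_2 = x^2.
G =
  [2, 0, 2/3]
  [0, 2/3, 0]
  [2/3, 0, 2/5],
b = (2, 8/15, 2/3).
Solving gives a_0 = 1, a_1 = 4/5, a_2 = 0, so
  g(x) = 4*x/5 + 1.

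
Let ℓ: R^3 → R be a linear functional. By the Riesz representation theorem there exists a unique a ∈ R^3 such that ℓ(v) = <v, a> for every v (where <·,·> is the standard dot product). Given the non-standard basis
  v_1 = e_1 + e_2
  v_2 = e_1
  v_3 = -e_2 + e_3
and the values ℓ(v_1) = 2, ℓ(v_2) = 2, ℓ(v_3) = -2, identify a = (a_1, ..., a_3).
a = (2, 0, -2)

Write a = (a_1, ..., a_3) in the standard basis. For each basis vector v_i, ℓ(v_i) = <v_i, a> is a linear equation in the a_j's. Collect the n equations into a matrix system V a = ℓ, where row i of V is v_i (expressed in the standard basis). Since V is invertible (lower-triangular with 1s on the diagonal, up to permutation), solve by back-substitution:
  V =
[[1, 1, 0],
 [1, 0, 0],
 [0, -1, 1]]
  V a = (2, 2, -2)
Solving gives a = (2, 0, -2).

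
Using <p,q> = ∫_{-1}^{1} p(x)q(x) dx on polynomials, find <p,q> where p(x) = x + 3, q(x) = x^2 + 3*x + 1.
<p,q> = 10

Expand the product: p(x)·q(x) = x^3 + 6*x^2 + 10*x + 3.
∫_{-1}^{1} of each monomial x^k gives [2/(k+1) if k even, 0 if k odd]. Integrating term-by-term (or equivalently evaluating the antiderivative F(x) = x^4/4 + 2*x^3 + 5*x^2 + 3*x at the endpoints):
  F(1) − F(−1) = 41/4 − (1/4) = 10.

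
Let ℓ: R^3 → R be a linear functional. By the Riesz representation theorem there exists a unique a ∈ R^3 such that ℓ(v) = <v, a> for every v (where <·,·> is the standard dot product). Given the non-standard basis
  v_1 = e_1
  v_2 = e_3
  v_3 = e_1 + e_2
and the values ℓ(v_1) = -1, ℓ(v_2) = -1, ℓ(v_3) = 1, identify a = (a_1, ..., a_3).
a = (-1, 2, -1)

Write a = (a_1, ..., a_3) in the standard basis. For each basis vector v_i, ℓ(v_i) = <v_i, a> is a linear equation in the a_j's. Collect the n equations into a matrix system V a = ℓ, where row i of V is v_i (expressed in the standard basis). Since V is invertible (lower-triangular with 1s on the diagonal, up to permutation), solve by back-substitution:
  V =
[[1, 0, 0],
 [0, 0, 1],
 [1, 1, 0]]
  V a = (-1, -1, 1)
Solving gives a = (-1, 2, -1).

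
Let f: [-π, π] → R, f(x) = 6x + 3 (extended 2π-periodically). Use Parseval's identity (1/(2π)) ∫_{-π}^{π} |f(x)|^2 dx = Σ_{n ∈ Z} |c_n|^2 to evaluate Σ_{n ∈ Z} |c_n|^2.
Σ |c_n|^2 = 12π^2 + 9

Expand and integrate term by term over [-π, π]:
  ∫ (6x)^2 dx = 36·(2π^3/3); ∫ 2·6·(3)·x dx = 0 (odd integrand); ∫ 3^2 dx = 9·2π.
So (1/(2π)) ∫_{-π}^{π} (6x + 3)^2 dx = 36π^2/3 + 9 = 12π^2 + 9.
Parseval ⇒ Σ |c_n|^2 = 12π^2 + 9.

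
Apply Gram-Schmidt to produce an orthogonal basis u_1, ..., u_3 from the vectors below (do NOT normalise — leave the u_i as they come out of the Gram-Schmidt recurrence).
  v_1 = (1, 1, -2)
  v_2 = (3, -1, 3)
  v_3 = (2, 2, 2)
Orthogonal basis:
  u_1 = (1, 1, -2)
  u_2 = (11/3, -1/3, 5/3)
  u_3 = (-12/49, 108/49, 48/49)

Apply the Gram-Schmidt recurrence
  u_1 = v_1
  u_i = v_i − Σ_{j<i} ((v_i · u_j) / (u_j · u_j)) · u_j.

Step by step this gives:
  u_1 = (1, 1, -2)
  u_2 = (11/3, -1/3, 5/3)
  u_3 = (-12/49, 108/49, 48/49)

Orthogonality check:
  u_2 · u_1 = 0 (should be 0)
  u_3 · u_1 = 0 (should be 0)
  u_3 · u_2 = 0 (should be 0)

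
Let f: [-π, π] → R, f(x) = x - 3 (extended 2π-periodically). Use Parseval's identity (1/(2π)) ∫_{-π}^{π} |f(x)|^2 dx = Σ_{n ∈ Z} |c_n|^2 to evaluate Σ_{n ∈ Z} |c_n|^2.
Σ |c_n|^2 = π^2/3 + 9

Expand and integrate term by term over [-π, π]:
  ∫ (x)^2 dx = 1·(2π^3/3); ∫ 2·1·(-3)·x dx = 0 (odd integrand); ∫ (-3)^2 dx = 9·2π.
So (1/(2π)) ∫_{-π}^{π} (x - 3)^2 dx = 1π^2/3 + 9 = π^2/3 + 9.
Parseval ⇒ Σ |c_n|^2 = π^2/3 + 9.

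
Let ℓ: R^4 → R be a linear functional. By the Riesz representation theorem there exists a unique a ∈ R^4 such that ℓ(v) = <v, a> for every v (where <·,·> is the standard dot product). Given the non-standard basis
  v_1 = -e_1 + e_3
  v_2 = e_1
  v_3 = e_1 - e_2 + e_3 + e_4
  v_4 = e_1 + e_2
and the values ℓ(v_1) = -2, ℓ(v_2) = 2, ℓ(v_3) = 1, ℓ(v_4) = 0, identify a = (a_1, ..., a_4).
a = (2, -2, 0, -3)

Write a = (a_1, ..., a_4) in the standard basis. For each basis vector v_i, ℓ(v_i) = <v_i, a> is a linear equation in the a_j's. Collect the n equations into a matrix system V a = ℓ, where row i of V is v_i (expressed in the standard basis). Since V is invertible (lower-triangular with 1s on the diagonal, up to permutation), solve by back-substitution:
  V =
[[-1, 0, 1, 0],
 [1, 0, 0, 0],
 [1, -1, 1, 1],
 [1, 1, 0, 0]]
  V a = (-2, 2, 1, 0)
Solving gives a = (2, -2, 0, -3).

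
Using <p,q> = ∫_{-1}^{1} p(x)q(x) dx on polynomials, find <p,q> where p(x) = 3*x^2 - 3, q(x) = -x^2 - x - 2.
<p,q> = 44/5

Expand the product: p(x)·q(x) = -3*x^4 - 3*x^3 - 3*x^2 + 3*x + 6.
∫_{-1}^{1} of each monomial x^k gives [2/(k+1) if k even, 0 if k odd]. Integrating term-by-term (or equivalently evaluating the antiderivative F(x) = -3*x^5/5 - 3*x^4/4 - x^3 + 3*x^2/2 + 6*x at the endpoints):
  F(1) − F(−1) = 103/20 − (-73/20) = 44/5.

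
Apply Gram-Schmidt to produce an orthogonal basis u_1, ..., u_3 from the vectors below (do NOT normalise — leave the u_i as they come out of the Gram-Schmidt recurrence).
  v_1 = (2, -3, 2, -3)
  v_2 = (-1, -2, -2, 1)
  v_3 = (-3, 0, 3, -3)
Orthogonal basis:
  u_1 = (2, -3, 2, -3)
  u_2 = (-10/13, -61/26, -23/13, 17/26)
  u_3 = (-1026/251, -42/251, 351/251, -408/251)

Apply the Gram-Schmidt recurrence
  u_1 = v_1
  u_i = v_i − Σ_{j<i} ((v_i · u_j) / (u_j · u_j)) · u_j.

Step by step this gives:
  u_1 = (2, -3, 2, -3)
  u_2 = (-10/13, -61/26, -23/13, 17/26)
  u_3 = (-1026/251, -42/251, 351/251, -408/251)

Orthogonality check:
  u_2 · u_1 = 0 (should be 0)
  u_3 · u_1 = 0 (should be 0)
  u_3 · u_2 = 0 (should be 0)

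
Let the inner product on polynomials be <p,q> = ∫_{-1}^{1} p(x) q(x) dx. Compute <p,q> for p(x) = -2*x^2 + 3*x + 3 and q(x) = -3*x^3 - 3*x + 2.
<p,q> = -4/15

Expand the product: p(x)·q(x) = 6*x^5 - 9*x^4 - 3*x^3 - 13*x^2 - 3*x + 6.
∫_{-1}^{1} of each monomial x^k gives [2/(k+1) if k even, 0 if k odd]. Integrating term-by-term (or equivalently evaluating the antiderivative F(x) = x^6 - 9*x^5/5 - 3*x^4/4 - 13*x^3/3 - 3*x^2/2 + 6*x at the endpoints):
  F(1) − F(−1) = -83/60 − (-67/60) = -4/15.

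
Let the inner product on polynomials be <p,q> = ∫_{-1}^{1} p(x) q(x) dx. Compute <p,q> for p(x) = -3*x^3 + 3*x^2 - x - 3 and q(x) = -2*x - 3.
<p,q> = 236/15

Expand the product: p(x)·q(x) = 6*x^4 + 3*x^3 - 7*x^2 + 9*x + 9.
∫_{-1}^{1} of each monomial x^k gives [2/(k+1) if k even, 0 if k odd]. Integrating term-by-term (or equivalently evaluating the antiderivative F(x) = 6*x^5/5 + 3*x^4/4 - 7*x^3/3 + 9*x^2/2 + 9*x at the endpoints):
  F(1) − F(−1) = 787/60 − (-157/60) = 236/15.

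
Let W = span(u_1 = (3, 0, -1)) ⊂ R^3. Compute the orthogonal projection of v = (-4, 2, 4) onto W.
proj_W(v) = (-24/5, 0, 8/5)

Set up U = [u_1 | ... | u_1] ∈ R^(3×1). The projector onto W = col(U) is P = U (U^T U)^(-1) U^T.
Compute U^T U =
  [10],
and U^T v = (-16).
Solve U^T U · c = U^T v for the coefficients: c = (-8/5). The projection is proj_W(v) = U c.
Check: (v - proj_W(v)) · u_1 = 0  (should be 0).
Result: proj_W(v) = (-24/5, 0, 8/5).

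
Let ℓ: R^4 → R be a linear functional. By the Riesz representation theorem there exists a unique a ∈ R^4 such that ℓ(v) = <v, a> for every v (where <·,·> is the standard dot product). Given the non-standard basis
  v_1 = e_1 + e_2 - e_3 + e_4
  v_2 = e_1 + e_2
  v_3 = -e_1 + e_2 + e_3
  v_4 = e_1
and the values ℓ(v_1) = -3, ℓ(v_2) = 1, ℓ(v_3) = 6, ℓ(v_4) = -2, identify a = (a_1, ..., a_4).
a = (-2, 3, 1, -3)

Write a = (a_1, ..., a_4) in the standard basis. For each basis vector v_i, ℓ(v_i) = <v_i, a> is a linear equation in the a_j's. Collect the n equations into a matrix system V a = ℓ, where row i of V is v_i (expressed in the standard basis). Since V is invertible (lower-triangular with 1s on the diagonal, up to permutation), solve by back-substitution:
  V =
[[1, 1, -1, 1],
 [1, 1, 0, 0],
 [-1, 1, 1, 0],
 [1, 0, 0, 0]]
  V a = (-3, 1, 6, -2)
Solving gives a = (-2, 3, 1, -3).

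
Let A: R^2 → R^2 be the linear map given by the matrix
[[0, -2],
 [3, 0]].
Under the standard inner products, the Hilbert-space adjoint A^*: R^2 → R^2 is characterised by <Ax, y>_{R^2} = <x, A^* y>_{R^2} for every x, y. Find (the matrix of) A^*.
A^* = A^T =
[[0, 3],
 [-2, 0]]

For real matrices with standard dot products, the defining identity <Ax, y> = <x, A^* y> gives (Ax)^T y = x^T (A^*) y, i.e. x^T A^T y = x^T (A^*) y. Since this holds for all x, y, we must have A^* = A^T. Therefore
A^* =
[[0, 3],
 [-2, 0]].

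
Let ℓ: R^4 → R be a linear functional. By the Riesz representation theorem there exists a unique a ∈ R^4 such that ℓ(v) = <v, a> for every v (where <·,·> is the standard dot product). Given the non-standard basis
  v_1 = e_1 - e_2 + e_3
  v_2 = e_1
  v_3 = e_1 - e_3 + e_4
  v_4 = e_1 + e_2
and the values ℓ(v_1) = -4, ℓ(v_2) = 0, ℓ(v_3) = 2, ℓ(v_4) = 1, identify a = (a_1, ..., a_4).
a = (0, 1, -3, -1)

Write a = (a_1, ..., a_4) in the standard basis. For each basis vector v_i, ℓ(v_i) = <v_i, a> is a linear equation in the a_j's. Collect the n equations into a matrix system V a = ℓ, where row i of V is v_i (expressed in the standard basis). Since V is invertible (lower-triangular with 1s on the diagonal, up to permutation), solve by back-substitution:
  V =
[[1, -1, 1, 0],
 [1, 0, 0, 0],
 [1, 0, -1, 1],
 [1, 1, 0, 0]]
  V a = (-4, 0, 2, 1)
Solving gives a = (0, 1, -3, -1).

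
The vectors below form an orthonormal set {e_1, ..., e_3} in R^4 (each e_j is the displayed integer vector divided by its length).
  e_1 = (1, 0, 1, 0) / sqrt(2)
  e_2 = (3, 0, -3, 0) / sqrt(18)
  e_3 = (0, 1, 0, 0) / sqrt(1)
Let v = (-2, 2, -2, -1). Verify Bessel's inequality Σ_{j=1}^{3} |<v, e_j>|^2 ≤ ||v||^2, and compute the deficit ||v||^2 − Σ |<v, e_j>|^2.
Σ |<v, e_j>|^2 = 12; ||v||^2 = 13; deficit = 1

Write each e_j = u_j / sqrt(<u_j, u_j>) where u_j is the displayed integer vector. Then <v, e_j> = <v, u_j> / sqrt(<u_j, u_j>), so |<v, e_j>|^2 = <v, u_j>^2 / <u_j, u_j>.
Coefficients: <v, e_1> = -4/sqrt(2), <v, e_2> = 0/sqrt(18), <v, e_3> = 2/sqrt(1).
Square and sum: Σ |<v, e_j>|^2 = 12.
Compute ||v||^2 = v·v = 13.
Deficit = 13 − 12 = 1 ≥ 0, confirming Bessel's inequality. (The deficit equals ||v − Σ <v,e_j> e_j||^2, the squared distance from v to span{e_j}.)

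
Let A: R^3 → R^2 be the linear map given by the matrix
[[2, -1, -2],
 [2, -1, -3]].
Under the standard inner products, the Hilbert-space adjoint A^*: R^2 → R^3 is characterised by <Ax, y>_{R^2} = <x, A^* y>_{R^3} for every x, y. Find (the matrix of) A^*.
A^* = A^T =
[[2, 2],
 [-1, -1],
 [-2, -3]]

For real matrices with standard dot products, the defining identity <Ax, y> = <x, A^* y> gives (Ax)^T y = x^T (A^*) y, i.e. x^T A^T y = x^T (A^*) y. Since this holds for all x, y, we must have A^* = A^T. Therefore
A^* =
[[2, 2],
 [-1, -1],
 [-2, -3]].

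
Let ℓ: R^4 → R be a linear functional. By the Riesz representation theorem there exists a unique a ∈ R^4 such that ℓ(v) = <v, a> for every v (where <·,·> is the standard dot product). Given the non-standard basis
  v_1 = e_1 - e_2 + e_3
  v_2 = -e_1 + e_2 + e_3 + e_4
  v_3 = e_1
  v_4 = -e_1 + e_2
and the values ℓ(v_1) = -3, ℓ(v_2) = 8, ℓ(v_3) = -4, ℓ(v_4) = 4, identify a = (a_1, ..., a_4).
a = (-4, 0, 1, 3)

Write a = (a_1, ..., a_4) in the standard basis. For each basis vector v_i, ℓ(v_i) = <v_i, a> is a linear equation in the a_j's. Collect the n equations into a matrix system V a = ℓ, where row i of V is v_i (expressed in the standard basis). Since V is invertible (lower-triangular with 1s on the diagonal, up to permutation), solve by back-substitution:
  V =
[[1, -1, 1, 0],
 [-1, 1, 1, 1],
 [1, 0, 0, 0],
 [-1, 1, 0, 0]]
  V a = (-3, 8, -4, 4)
Solving gives a = (-4, 0, 1, 3).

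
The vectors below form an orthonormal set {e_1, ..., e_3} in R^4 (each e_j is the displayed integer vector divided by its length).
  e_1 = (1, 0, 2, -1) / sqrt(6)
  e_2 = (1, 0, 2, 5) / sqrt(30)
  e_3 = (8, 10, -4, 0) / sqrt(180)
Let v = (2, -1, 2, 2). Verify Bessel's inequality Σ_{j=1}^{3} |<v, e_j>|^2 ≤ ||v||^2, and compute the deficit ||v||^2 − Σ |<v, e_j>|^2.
Σ |<v, e_j>|^2 = 101/9; ||v||^2 = 13; deficit = 16/9

Write each e_j = u_j / sqrt(<u_j, u_j>) where u_j is the displayed integer vector. Then <v, e_j> = <v, u_j> / sqrt(<u_j, u_j>), so |<v, e_j>|^2 = <v, u_j>^2 / <u_j, u_j>.
Coefficients: <v, e_1> = 4/sqrt(6), <v, e_2> = 16/sqrt(30), <v, e_3> = -2/sqrt(180).
Square and sum: Σ |<v, e_j>|^2 = 101/9.
Compute ||v||^2 = v·v = 13.
Deficit = 13 − 101/9 = 16/9 ≥ 0, confirming Bessel's inequality. (The deficit equals ||v − Σ <v,e_j> e_j||^2, the squared distance from v to span{e_j}.)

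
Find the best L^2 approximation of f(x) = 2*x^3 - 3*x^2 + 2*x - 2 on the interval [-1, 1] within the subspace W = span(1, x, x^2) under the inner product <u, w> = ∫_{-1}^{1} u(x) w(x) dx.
g(x) = -3*x^2 + 16*x/5 - 2

The best approximation g ∈ W is the orthogonal projection of f onto W. Writing g = a_0 + a_1 x + a_2 x^2, the coefficients solve the normal equations G · a = b where
  G_{ij} = <φ_i, φ_j> and b_i = <f, φ_i>, with φ_0 = 1, φ_1 = x, φ_2 = x^2.
G =
  [2, 0, 2/3]
  [0, 2/3, 0]
  [2/3, 0, 2/5],
b = (-6, 32/15, -38/15).
Solving gives a_0 = -2, a_1 = 16/5, a_2 = -3, so
  g(x) = -3*x^2 + 16*x/5 - 2.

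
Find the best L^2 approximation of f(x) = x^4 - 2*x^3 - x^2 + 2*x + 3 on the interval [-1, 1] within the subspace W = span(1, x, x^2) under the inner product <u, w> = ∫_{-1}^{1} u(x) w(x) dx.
g(x) = -x^2/7 + 4*x/5 + 102/35

The best approximation g ∈ W is the orthogonal projection of f onto W. Writing g = a_0 + a_1 x + a_2 x^2, the coefficients solve the normal equations G · a = b where
  G_{ij} = <φ_i, φ_j> and b_i = <f, φ_i>, with φ_0 = 1, φ_1 = x, φ_2 = x^2.
G =
  [2, 0, 2/3]
  [0, 2/3, 0]
  [2/3, 0, 2/5],
b = (86/15, 8/15, 66/35).
Solving gives a_0 = 102/35, a_1 = 4/5, a_2 = -1/7, so
  g(x) = -x^2/7 + 4*x/5 + 102/35.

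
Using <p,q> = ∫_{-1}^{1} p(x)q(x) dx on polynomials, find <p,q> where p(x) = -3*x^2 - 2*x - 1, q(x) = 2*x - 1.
<p,q> = 4/3

Expand the product: p(x)·q(x) = -6*x^3 - x^2 + 1.
∫_{-1}^{1} of each monomial x^k gives [2/(k+1) if k even, 0 if k odd]. Integrating term-by-term (or equivalently evaluating the antiderivative F(x) = -3*x^4/2 - x^3/3 + x at the endpoints):
  F(1) − F(−1) = -5/6 − (-13/6) = 4/3.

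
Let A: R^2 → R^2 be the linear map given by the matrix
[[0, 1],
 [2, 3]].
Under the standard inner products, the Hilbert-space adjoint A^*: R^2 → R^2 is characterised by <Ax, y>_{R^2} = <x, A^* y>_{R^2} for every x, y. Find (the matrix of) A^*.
A^* = A^T =
[[0, 2],
 [1, 3]]

For real matrices with standard dot products, the defining identity <Ax, y> = <x, A^* y> gives (Ax)^T y = x^T (A^*) y, i.e. x^T A^T y = x^T (A^*) y. Since this holds for all x, y, we must have A^* = A^T. Therefore
A^* =
[[0, 2],
 [1, 3]].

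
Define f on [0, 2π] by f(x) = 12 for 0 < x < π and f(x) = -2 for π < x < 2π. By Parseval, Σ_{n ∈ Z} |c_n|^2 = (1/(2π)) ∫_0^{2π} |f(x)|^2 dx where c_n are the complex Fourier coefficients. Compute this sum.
Σ |c_n|^2 = 74

Parseval equates the L^2 energy of f (normalised by 1/(2π)) with the ℓ^2 sum of its Fourier coefficients: (1/(2π)) ∫_0^{2π} |f|^2 = Σ |c_n|^2.
Compute the left side: (1/(2π)) [∫_0^π 12^2 dx + ∫_π^{2π} (-2)^2 dx] = (1/(2π)) · (144π + 4π) = (144 + 4)/2 = 74.
So Σ_{n ∈ Z} |c_n|^2 = 74.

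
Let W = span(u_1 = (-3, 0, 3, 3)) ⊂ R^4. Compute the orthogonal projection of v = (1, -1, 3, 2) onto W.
proj_W(v) = (-4/3, 0, 4/3, 4/3)

Set up U = [u_1 | ... | u_1] ∈ R^(4×1). The projector onto W = col(U) is P = U (U^T U)^(-1) U^T.
Compute U^T U =
  [27],
and U^T v = (12).
Solve U^T U · c = U^T v for the coefficients: c = (4/9). The projection is proj_W(v) = U c.
Check: (v - proj_W(v)) · u_1 = 0  (should be 0).
Result: proj_W(v) = (-4/3, 0, 4/3, 4/3).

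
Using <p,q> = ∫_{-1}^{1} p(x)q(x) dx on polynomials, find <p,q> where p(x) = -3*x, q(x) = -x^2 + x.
<p,q> = -2

Expand the product: p(x)·q(x) = 3*x^3 - 3*x^2.
∫_{-1}^{1} of each monomial x^k gives [2/(k+1) if k even, 0 if k odd]. Integrating term-by-term (or equivalently evaluating the antiderivative F(x) = 3*x^4/4 - x^3 at the endpoints):
  F(1) − F(−1) = -1/4 − (7/4) = -2.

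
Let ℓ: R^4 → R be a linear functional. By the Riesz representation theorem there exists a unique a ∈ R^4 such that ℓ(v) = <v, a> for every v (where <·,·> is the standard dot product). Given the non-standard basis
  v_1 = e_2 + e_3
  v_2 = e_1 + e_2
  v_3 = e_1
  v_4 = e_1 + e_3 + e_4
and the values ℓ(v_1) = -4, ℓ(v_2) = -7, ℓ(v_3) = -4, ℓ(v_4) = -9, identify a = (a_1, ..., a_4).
a = (-4, -3, -1, -4)

Write a = (a_1, ..., a_4) in the standard basis. For each basis vector v_i, ℓ(v_i) = <v_i, a> is a linear equation in the a_j's. Collect the n equations into a matrix system V a = ℓ, where row i of V is v_i (expressed in the standard basis). Since V is invertible (lower-triangular with 1s on the diagonal, up to permutation), solve by back-substitution:
  V =
[[0, 1, 1, 0],
 [1, 1, 0, 0],
 [1, 0, 0, 0],
 [1, 0, 1, 1]]
  V a = (-4, -7, -4, -9)
Solving gives a = (-4, -3, -1, -4).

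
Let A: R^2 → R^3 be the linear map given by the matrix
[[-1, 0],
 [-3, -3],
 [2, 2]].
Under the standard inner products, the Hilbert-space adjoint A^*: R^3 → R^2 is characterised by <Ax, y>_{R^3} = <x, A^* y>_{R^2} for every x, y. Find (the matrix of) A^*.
A^* = A^T =
[[-1, -3, 2],
 [0, -3, 2]]

For real matrices with standard dot products, the defining identity <Ax, y> = <x, A^* y> gives (Ax)^T y = x^T (A^*) y, i.e. x^T A^T y = x^T (A^*) y. Since this holds for all x, y, we must have A^* = A^T. Therefore
A^* =
[[-1, -3, 2],
 [0, -3, 2]].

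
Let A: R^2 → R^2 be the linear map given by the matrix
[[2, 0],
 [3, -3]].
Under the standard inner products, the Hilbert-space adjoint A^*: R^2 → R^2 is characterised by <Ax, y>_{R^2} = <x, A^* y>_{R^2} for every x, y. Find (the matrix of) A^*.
A^* = A^T =
[[2, 3],
 [0, -3]]

For real matrices with standard dot products, the defining identity <Ax, y> = <x, A^* y> gives (Ax)^T y = x^T (A^*) y, i.e. x^T A^T y = x^T (A^*) y. Since this holds for all x, y, we must have A^* = A^T. Therefore
A^* =
[[2, 3],
 [0, -3]].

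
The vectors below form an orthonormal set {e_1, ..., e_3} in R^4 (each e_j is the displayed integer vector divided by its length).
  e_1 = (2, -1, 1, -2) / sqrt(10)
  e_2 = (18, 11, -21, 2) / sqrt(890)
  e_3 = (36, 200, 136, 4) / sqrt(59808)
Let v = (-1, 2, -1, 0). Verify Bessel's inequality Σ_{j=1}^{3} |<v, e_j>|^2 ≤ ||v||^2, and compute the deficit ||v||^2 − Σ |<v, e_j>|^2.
Σ |<v, e_j>|^2 = 57/14; ||v||^2 = 6; deficit = 27/14

Write each e_j = u_j / sqrt(<u_j, u_j>) where u_j is the displayed integer vector. Then <v, e_j> = <v, u_j> / sqrt(<u_j, u_j>), so |<v, e_j>|^2 = <v, u_j>^2 / <u_j, u_j>.
Coefficients: <v, e_1> = -5/sqrt(10), <v, e_2> = 25/sqrt(890), <v, e_3> = 228/sqrt(59808).
Square and sum: Σ |<v, e_j>|^2 = 57/14.
Compute ||v||^2 = v·v = 6.
Deficit = 6 − 57/14 = 27/14 ≥ 0, confirming Bessel's inequality. (The deficit equals ||v − Σ <v,e_j> e_j||^2, the squared distance from v to span{e_j}.)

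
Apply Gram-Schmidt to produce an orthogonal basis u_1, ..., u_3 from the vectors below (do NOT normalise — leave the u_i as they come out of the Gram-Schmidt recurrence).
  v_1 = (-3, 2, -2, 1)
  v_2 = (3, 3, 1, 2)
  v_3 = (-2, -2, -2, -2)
Orthogonal basis:
  u_1 = (-3, 2, -2, 1)
  u_2 = (5/2, 10/3, 2/3, 13/6)
  u_3 = (16/27, 10/81, -422/405, -224/405)

Apply the Gram-Schmidt recurrence
  u_1 = v_1
  u_i = v_i − Σ_{j<i} ((v_i · u_j) / (u_j · u_j)) · u_j.

Step by step this gives:
  u_1 = (-3, 2, -2, 1)
  u_2 = (5/2, 10/3, 2/3, 13/6)
  u_3 = (16/27, 10/81, -422/405, -224/405)

Orthogonality check:
  u_2 · u_1 = 0 (should be 0)
  u_3 · u_1 = 0 (should be 0)
  u_3 · u_2 = 0 (should be 0)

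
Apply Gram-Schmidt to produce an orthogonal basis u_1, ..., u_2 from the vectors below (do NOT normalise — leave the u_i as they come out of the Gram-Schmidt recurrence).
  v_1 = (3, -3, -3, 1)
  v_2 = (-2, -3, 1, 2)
Orthogonal basis:
  u_1 = (3, -3, -3, 1)
  u_2 = (-31/14, -39/14, 17/14, 27/14)

Apply the Gram-Schmidt recurrence
  u_1 = v_1
  u_i = v_i − Σ_{j<i} ((v_i · u_j) / (u_j · u_j)) · u_j.

Step by step this gives:
  u_1 = (3, -3, -3, 1)
  u_2 = (-31/14, -39/14, 17/14, 27/14)

Orthogonality check:
  u_2 · u_1 = 0 (should be 0)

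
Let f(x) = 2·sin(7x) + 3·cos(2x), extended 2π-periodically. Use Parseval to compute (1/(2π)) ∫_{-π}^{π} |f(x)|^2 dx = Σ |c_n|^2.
Σ |c_n|^2 = 13/2

Expand |f|^2 and use orthogonality of {sin(nx), cos(mx)} on [-π, π]:
  ∫_{-π}^{π} sin(nx)^2 dx = π, ∫ cos(mx)^2 dx = π, and cross terms integrate to 0.
So ∫_{-π}^{π} f(x)^2 dx = 2^2 · π + 3^2 · π = (4 + 9)π.
Divide by 2π: (4 + 9)/2 = 13/2.
By Parseval, this equals Σ |c_n|^2.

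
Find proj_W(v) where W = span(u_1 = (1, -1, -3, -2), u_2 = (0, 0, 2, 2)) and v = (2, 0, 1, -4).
proj_W(v) = (-1/5, 1/5, -7/5, -8/5)

Set up U = [u_1 | ... | u_2] ∈ R^(4×2). The projector onto W = col(U) is P = U (U^T U)^(-1) U^T.
Compute U^T U =
  [15, -10]
  [-10, 8],
and U^T v = (7, -6).
Solve U^T U · c = U^T v for the coefficients: c = (-1/5, -1). The projection is proj_W(v) = U c.
Check: (v - proj_W(v)) · u_1 = 0  (should be 0).
Check: (v - proj_W(v)) · u_2 = 0  (should be 0).
Result: proj_W(v) = (-1/5, 1/5, -7/5, -8/5).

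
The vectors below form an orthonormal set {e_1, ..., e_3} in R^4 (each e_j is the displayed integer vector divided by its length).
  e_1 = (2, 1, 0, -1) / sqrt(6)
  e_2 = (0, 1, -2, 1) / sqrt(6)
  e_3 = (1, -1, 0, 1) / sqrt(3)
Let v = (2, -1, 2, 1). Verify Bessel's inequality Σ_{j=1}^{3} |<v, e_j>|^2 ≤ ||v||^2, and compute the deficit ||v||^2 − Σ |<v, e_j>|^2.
Σ |<v, e_j>|^2 = 26/3; ||v||^2 = 10; deficit = 4/3

Write each e_j = u_j / sqrt(<u_j, u_j>) where u_j is the displayed integer vector. Then <v, e_j> = <v, u_j> / sqrt(<u_j, u_j>), so |<v, e_j>|^2 = <v, u_j>^2 / <u_j, u_j>.
Coefficients: <v, e_1> = 2/sqrt(6), <v, e_2> = -4/sqrt(6), <v, e_3> = 4/sqrt(3).
Square and sum: Σ |<v, e_j>|^2 = 26/3.
Compute ||v||^2 = v·v = 10.
Deficit = 10 − 26/3 = 4/3 ≥ 0, confirming Bessel's inequality. (The deficit equals ||v − Σ <v,e_j> e_j||^2, the squared distance from v to span{e_j}.)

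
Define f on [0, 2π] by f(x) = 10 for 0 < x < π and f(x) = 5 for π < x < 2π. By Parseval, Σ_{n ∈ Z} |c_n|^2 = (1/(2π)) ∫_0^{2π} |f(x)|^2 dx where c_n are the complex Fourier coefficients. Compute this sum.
Σ |c_n|^2 = 125/2

Parseval equates the L^2 energy of f (normalised by 1/(2π)) with the ℓ^2 sum of its Fourier coefficients: (1/(2π)) ∫_0^{2π} |f|^2 = Σ |c_n|^2.
Compute the left side: (1/(2π)) [∫_0^π 10^2 dx + ∫_π^{2π} 5^2 dx] = (1/(2π)) · (100π + 25π) = (100 + 25)/2 = 125/2.
So Σ_{n ∈ Z} |c_n|^2 = 125/2.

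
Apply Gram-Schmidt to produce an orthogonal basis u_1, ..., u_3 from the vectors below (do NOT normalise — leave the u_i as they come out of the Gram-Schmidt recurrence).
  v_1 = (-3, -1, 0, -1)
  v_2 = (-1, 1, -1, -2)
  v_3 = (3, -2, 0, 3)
Orthogonal basis:
  u_1 = (-3, -1, 0, -1)
  u_2 = (1/11, 15/11, -1, -18/11)
  u_3 = (24/61, -67/61, -81/61, -5/61)

Apply the Gram-Schmidt recurrence
  u_1 = v_1
  u_i = v_i − Σ_{j<i} ((v_i · u_j) / (u_j · u_j)) · u_j.

Step by step this gives:
  u_1 = (-3, -1, 0, -1)
  u_2 = (1/11, 15/11, -1, -18/11)
  u_3 = (24/61, -67/61, -81/61, -5/61)

Orthogonality check:
  u_2 · u_1 = 0 (should be 0)
  u_3 · u_1 = 0 (should be 0)
  u_3 · u_2 = 0 (should be 0)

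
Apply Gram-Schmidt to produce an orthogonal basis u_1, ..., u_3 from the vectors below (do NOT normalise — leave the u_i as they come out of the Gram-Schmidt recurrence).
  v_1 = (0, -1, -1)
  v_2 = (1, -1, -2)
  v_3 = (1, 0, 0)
Orthogonal basis:
  u_1 = (0, -1, -1)
  u_2 = (1, 1/2, -1/2)
  u_3 = (1/3, -1/3, 1/3)

Apply the Gram-Schmidt recurrence
  u_1 = v_1
  u_i = v_i − Σ_{j<i} ((v_i · u_j) / (u_j · u_j)) · u_j.

Step by step this gives:
  u_1 = (0, -1, -1)
  u_2 = (1, 1/2, -1/2)
  u_3 = (1/3, -1/3, 1/3)

Orthogonality check:
  u_2 · u_1 = 0 (should be 0)
  u_3 · u_1 = 0 (should be 0)
  u_3 · u_2 = 0 (should be 0)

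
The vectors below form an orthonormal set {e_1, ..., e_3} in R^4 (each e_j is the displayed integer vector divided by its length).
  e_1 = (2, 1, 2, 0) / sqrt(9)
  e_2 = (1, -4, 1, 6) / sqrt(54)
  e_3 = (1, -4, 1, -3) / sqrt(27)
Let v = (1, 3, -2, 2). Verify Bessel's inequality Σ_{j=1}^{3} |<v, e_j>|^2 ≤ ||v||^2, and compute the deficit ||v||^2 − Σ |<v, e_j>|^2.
Σ |<v, e_j>|^2 = 27/2; ||v||^2 = 18; deficit = 9/2

Write each e_j = u_j / sqrt(<u_j, u_j>) where u_j is the displayed integer vector. Then <v, e_j> = <v, u_j> / sqrt(<u_j, u_j>), so |<v, e_j>|^2 = <v, u_j>^2 / <u_j, u_j>.
Coefficients: <v, e_1> = 1/sqrt(9), <v, e_2> = -1/sqrt(54), <v, e_3> = -19/sqrt(27).
Square and sum: Σ |<v, e_j>|^2 = 27/2.
Compute ||v||^2 = v·v = 18.
Deficit = 18 − 27/2 = 9/2 ≥ 0, confirming Bessel's inequality. (The deficit equals ||v − Σ <v,e_j> e_j||^2, the squared distance from v to span{e_j}.)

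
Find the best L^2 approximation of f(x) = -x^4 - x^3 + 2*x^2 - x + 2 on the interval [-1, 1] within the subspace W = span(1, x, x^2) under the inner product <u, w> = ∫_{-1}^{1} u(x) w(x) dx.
g(x) = 8*x^2/7 - 8*x/5 + 73/35

The best approximation g ∈ W is the orthogonal projection of f onto W. Writing g = a_0 + a_1 x + a_2 x^2, the coefficients solve the normal equations G · a = b where
  G_{ij} = <φ_i, φ_j> and b_i = <f, φ_i>, with φ_0 = 1, φ_1 = x, φ_2 = x^2.
G =
  [2, 0, 2/3]
  [0, 2/3, 0]
  [2/3, 0, 2/5],
b = (74/15, -16/15, 194/105).
Solving gives a_0 = 73/35, a_1 = -8/5, a_2 = 8/7, so
  g(x) = 8*x^2/7 - 8*x/5 + 73/35.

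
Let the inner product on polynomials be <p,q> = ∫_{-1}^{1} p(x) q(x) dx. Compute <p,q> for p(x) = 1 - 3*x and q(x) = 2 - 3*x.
<p,q> = 10

Expand the product: p(x)·q(x) = 9*x^2 - 9*x + 2.
∫_{-1}^{1} of each monomial x^k gives [2/(k+1) if k even, 0 if k odd]. Integrating term-by-term (or equivalently evaluating the antiderivative F(x) = 3*x^3 - 9*x^2/2 + 2*x at the endpoints):
  F(1) − F(−1) = 1/2 − (-19/2) = 10.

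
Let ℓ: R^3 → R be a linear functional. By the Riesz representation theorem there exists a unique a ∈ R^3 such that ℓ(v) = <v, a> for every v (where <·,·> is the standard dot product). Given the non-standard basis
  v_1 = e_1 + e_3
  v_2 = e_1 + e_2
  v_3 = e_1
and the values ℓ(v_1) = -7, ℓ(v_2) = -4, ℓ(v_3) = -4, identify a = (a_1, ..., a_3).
a = (-4, 0, -3)

Write a = (a_1, ..., a_3) in the standard basis. For each basis vector v_i, ℓ(v_i) = <v_i, a> is a linear equation in the a_j's. Collect the n equations into a matrix system V a = ℓ, where row i of V is v_i (expressed in the standard basis). Since V is invertible (lower-triangular with 1s on the diagonal, up to permutation), solve by back-substitution:
  V =
[[1, 0, 1],
 [1, 1, 0],
 [1, 0, 0]]
  V a = (-7, -4, -4)
Solving gives a = (-4, 0, -3).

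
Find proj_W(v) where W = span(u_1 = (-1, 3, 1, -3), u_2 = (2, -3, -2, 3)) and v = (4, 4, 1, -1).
proj_W(v) = (3/2, 5/2, -3/2, -5/2)

Set up U = [u_1 | ... | u_2] ∈ R^(4×2). The projector onto W = col(U) is P = U (U^T U)^(-1) U^T.
Compute U^T U =
  [20, -22]
  [-22, 26],
and U^T v = (12, -9).
Solve U^T U · c = U^T v for the coefficients: c = (19/6, 7/3). The projection is proj_W(v) = U c.
Check: (v - proj_W(v)) · u_1 = 0  (should be 0).
Check: (v - proj_W(v)) · u_2 = 0  (should be 0).
Result: proj_W(v) = (3/2, 5/2, -3/2, -5/2).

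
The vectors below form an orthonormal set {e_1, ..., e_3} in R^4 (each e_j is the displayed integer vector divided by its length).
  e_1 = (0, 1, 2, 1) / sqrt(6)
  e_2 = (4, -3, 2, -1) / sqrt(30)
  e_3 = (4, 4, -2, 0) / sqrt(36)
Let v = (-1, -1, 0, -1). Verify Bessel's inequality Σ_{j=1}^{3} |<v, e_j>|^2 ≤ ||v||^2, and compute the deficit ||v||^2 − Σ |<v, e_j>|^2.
Σ |<v, e_j>|^2 = 22/9; ||v||^2 = 3; deficit = 5/9

Write each e_j = u_j / sqrt(<u_j, u_j>) where u_j is the displayed integer vector. Then <v, e_j> = <v, u_j> / sqrt(<u_j, u_j>), so |<v, e_j>|^2 = <v, u_j>^2 / <u_j, u_j>.
Coefficients: <v, e_1> = -2/sqrt(6), <v, e_2> = 0/sqrt(30), <v, e_3> = -8/sqrt(36).
Square and sum: Σ |<v, e_j>|^2 = 22/9.
Compute ||v||^2 = v·v = 3.
Deficit = 3 − 22/9 = 5/9 ≥ 0, confirming Bessel's inequality. (The deficit equals ||v − Σ <v,e_j> e_j||^2, the squared distance from v to span{e_j}.)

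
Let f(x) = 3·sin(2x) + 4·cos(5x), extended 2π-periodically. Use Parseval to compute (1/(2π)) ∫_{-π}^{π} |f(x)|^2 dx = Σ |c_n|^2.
Σ |c_n|^2 = 25/2

Expand |f|^2 and use orthogonality of {sin(nx), cos(mx)} on [-π, π]:
  ∫_{-π}^{π} sin(nx)^2 dx = π, ∫ cos(mx)^2 dx = π, and cross terms integrate to 0.
So ∫_{-π}^{π} f(x)^2 dx = 3^2 · π + 4^2 · π = (9 + 16)π.
Divide by 2π: (9 + 16)/2 = 25/2.
By Parseval, this equals Σ |c_n|^2.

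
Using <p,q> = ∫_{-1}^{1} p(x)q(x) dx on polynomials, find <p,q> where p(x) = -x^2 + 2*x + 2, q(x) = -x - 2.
<p,q> = -8

Expand the product: p(x)·q(x) = x^3 - 6*x - 4.
∫_{-1}^{1} of each monomial x^k gives [2/(k+1) if k even, 0 if k odd]. Integrating term-by-term (or equivalently evaluating the antiderivative F(x) = x^4/4 - 3*x^2 - 4*x at the endpoints):
  F(1) − F(−1) = -27/4 − (5/4) = -8.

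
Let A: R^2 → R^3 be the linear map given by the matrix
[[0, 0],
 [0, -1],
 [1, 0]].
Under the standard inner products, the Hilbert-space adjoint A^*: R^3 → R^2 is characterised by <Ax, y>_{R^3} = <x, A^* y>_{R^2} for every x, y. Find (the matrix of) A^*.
A^* = A^T =
[[0, 0, 1],
 [0, -1, 0]]

For real matrices with standard dot products, the defining identity <Ax, y> = <x, A^* y> gives (Ax)^T y = x^T (A^*) y, i.e. x^T A^T y = x^T (A^*) y. Since this holds for all x, y, we must have A^* = A^T. Therefore
A^* =
[[0, 0, 1],
 [0, -1, 0]].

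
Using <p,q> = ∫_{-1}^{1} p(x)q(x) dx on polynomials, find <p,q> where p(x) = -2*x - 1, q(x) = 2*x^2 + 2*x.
<p,q> = -4

Expand the product: p(x)·q(x) = -4*x^3 - 6*x^2 - 2*x.
∫_{-1}^{1} of each monomial x^k gives [2/(k+1) if k even, 0 if k odd]. Integrating term-by-term (or equivalently evaluating the antiderivative F(x) = -x^4 - 2*x^3 - x^2 at the endpoints):
  F(1) − F(−1) = -4 − (0) = -4.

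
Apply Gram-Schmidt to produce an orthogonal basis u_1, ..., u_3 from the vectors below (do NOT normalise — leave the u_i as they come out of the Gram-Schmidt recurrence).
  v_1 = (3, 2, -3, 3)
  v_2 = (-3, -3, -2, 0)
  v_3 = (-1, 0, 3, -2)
Orthogonal basis:
  u_1 = (3, 2, -3, 3)
  u_2 = (-66/31, -75/31, -89/31, 27/31)
  u_3 = (-97/601, 81/601, 24/601, 67/601)

Apply the Gram-Schmidt recurrence
  u_1 = v_1
  u_i = v_i − Σ_{j<i} ((v_i · u_j) / (u_j · u_j)) · u_j.

Step by step this gives:
  u_1 = (3, 2, -3, 3)
  u_2 = (-66/31, -75/31, -89/31, 27/31)
  u_3 = (-97/601, 81/601, 24/601, 67/601)

Orthogonality check:
  u_2 · u_1 = 0 (should be 0)
  u_3 · u_1 = 0 (should be 0)
  u_3 · u_2 = 0 (should be 0)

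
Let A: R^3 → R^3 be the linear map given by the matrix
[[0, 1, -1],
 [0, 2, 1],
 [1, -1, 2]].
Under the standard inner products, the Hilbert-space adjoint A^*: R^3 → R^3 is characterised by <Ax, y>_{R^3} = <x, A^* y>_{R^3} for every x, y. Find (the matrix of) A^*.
A^* = A^T =
[[0, 0, 1],
 [1, 2, -1],
 [-1, 1, 2]]

For real matrices with standard dot products, the defining identity <Ax, y> = <x, A^* y> gives (Ax)^T y = x^T (A^*) y, i.e. x^T A^T y = x^T (A^*) y. Since this holds for all x, y, we must have A^* = A^T. Therefore
A^* =
[[0, 0, 1],
 [1, 2, -1],
 [-1, 1, 2]].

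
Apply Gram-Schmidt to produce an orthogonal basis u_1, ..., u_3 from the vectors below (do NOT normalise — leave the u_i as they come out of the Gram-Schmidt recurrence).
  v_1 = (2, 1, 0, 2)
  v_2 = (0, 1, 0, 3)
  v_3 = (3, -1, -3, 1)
Orthogonal basis:
  u_1 = (2, 1, 0, 2)
  u_2 = (-14/9, 2/9, 0, 13/9)
  u_3 = (11/41, -66/41, -3, 22/41)

Apply the Gram-Schmidt recurrence
  u_1 = v_1
  u_i = v_i − Σ_{j<i} ((v_i · u_j) / (u_j · u_j)) · u_j.

Step by step this gives:
  u_1 = (2, 1, 0, 2)
  u_2 = (-14/9, 2/9, 0, 13/9)
  u_3 = (11/41, -66/41, -3, 22/41)

Orthogonality check:
  u_2 · u_1 = 0 (should be 0)
  u_3 · u_1 = 0 (should be 0)
  u_3 · u_2 = 0 (should be 0)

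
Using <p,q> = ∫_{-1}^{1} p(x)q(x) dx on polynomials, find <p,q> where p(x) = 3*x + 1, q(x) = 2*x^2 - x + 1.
<p,q> = 4/3

Expand the product: p(x)·q(x) = 6*x^3 - x^2 + 2*x + 1.
∫_{-1}^{1} of each monomial x^k gives [2/(k+1) if k even, 0 if k odd]. Integrating term-by-term (or equivalently evaluating the antiderivative F(x) = 3*x^4/2 - x^3/3 + x^2 + x at the endpoints):
  F(1) − F(−1) = 19/6 − (11/6) = 4/3.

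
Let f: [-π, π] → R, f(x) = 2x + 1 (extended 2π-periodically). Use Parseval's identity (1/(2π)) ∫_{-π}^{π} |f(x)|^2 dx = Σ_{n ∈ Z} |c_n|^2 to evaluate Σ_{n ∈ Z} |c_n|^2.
Σ |c_n|^2 = 4π^2/3 + 1

Expand and integrate term by term over [-π, π]:
  ∫ (2x)^2 dx = 4·(2π^3/3); ∫ 2·2·(1)·x dx = 0 (odd integrand); ∫ 1^2 dx = 1·2π.
So (1/(2π)) ∫_{-π}^{π} (2x + 1)^2 dx = 4π^2/3 + 1 = 4π^2/3 + 1.
Parseval ⇒ Σ |c_n|^2 = 4π^2/3 + 1.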